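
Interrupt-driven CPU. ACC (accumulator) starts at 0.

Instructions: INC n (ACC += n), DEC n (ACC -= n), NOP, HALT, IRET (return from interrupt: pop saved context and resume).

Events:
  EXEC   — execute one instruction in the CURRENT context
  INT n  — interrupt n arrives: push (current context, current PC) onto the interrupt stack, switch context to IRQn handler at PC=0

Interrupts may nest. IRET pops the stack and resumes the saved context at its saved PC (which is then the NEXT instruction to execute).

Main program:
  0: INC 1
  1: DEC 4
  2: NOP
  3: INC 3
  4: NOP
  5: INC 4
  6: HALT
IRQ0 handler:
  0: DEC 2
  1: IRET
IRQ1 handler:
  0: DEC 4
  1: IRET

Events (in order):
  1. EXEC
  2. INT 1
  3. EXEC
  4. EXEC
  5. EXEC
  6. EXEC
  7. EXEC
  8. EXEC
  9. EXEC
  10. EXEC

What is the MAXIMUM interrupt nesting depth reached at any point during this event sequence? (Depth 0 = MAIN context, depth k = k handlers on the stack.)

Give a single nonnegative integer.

Event 1 (EXEC): [MAIN] PC=0: INC 1 -> ACC=1 [depth=0]
Event 2 (INT 1): INT 1 arrives: push (MAIN, PC=1), enter IRQ1 at PC=0 (depth now 1) [depth=1]
Event 3 (EXEC): [IRQ1] PC=0: DEC 4 -> ACC=-3 [depth=1]
Event 4 (EXEC): [IRQ1] PC=1: IRET -> resume MAIN at PC=1 (depth now 0) [depth=0]
Event 5 (EXEC): [MAIN] PC=1: DEC 4 -> ACC=-7 [depth=0]
Event 6 (EXEC): [MAIN] PC=2: NOP [depth=0]
Event 7 (EXEC): [MAIN] PC=3: INC 3 -> ACC=-4 [depth=0]
Event 8 (EXEC): [MAIN] PC=4: NOP [depth=0]
Event 9 (EXEC): [MAIN] PC=5: INC 4 -> ACC=0 [depth=0]
Event 10 (EXEC): [MAIN] PC=6: HALT [depth=0]
Max depth observed: 1

Answer: 1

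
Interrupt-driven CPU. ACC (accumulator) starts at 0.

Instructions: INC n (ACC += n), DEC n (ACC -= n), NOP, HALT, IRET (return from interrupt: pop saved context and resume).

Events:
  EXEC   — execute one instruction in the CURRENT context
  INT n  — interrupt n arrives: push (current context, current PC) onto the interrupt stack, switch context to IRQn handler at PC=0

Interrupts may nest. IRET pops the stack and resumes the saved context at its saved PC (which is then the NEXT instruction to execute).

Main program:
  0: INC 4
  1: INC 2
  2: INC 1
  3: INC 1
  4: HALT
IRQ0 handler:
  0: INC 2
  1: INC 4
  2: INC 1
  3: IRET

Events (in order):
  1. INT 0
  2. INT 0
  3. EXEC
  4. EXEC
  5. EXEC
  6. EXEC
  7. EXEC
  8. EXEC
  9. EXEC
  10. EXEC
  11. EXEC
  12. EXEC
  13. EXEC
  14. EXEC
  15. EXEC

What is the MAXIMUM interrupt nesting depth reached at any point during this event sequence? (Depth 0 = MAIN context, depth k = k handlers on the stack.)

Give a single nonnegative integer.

Answer: 2

Derivation:
Event 1 (INT 0): INT 0 arrives: push (MAIN, PC=0), enter IRQ0 at PC=0 (depth now 1) [depth=1]
Event 2 (INT 0): INT 0 arrives: push (IRQ0, PC=0), enter IRQ0 at PC=0 (depth now 2) [depth=2]
Event 3 (EXEC): [IRQ0] PC=0: INC 2 -> ACC=2 [depth=2]
Event 4 (EXEC): [IRQ0] PC=1: INC 4 -> ACC=6 [depth=2]
Event 5 (EXEC): [IRQ0] PC=2: INC 1 -> ACC=7 [depth=2]
Event 6 (EXEC): [IRQ0] PC=3: IRET -> resume IRQ0 at PC=0 (depth now 1) [depth=1]
Event 7 (EXEC): [IRQ0] PC=0: INC 2 -> ACC=9 [depth=1]
Event 8 (EXEC): [IRQ0] PC=1: INC 4 -> ACC=13 [depth=1]
Event 9 (EXEC): [IRQ0] PC=2: INC 1 -> ACC=14 [depth=1]
Event 10 (EXEC): [IRQ0] PC=3: IRET -> resume MAIN at PC=0 (depth now 0) [depth=0]
Event 11 (EXEC): [MAIN] PC=0: INC 4 -> ACC=18 [depth=0]
Event 12 (EXEC): [MAIN] PC=1: INC 2 -> ACC=20 [depth=0]
Event 13 (EXEC): [MAIN] PC=2: INC 1 -> ACC=21 [depth=0]
Event 14 (EXEC): [MAIN] PC=3: INC 1 -> ACC=22 [depth=0]
Event 15 (EXEC): [MAIN] PC=4: HALT [depth=0]
Max depth observed: 2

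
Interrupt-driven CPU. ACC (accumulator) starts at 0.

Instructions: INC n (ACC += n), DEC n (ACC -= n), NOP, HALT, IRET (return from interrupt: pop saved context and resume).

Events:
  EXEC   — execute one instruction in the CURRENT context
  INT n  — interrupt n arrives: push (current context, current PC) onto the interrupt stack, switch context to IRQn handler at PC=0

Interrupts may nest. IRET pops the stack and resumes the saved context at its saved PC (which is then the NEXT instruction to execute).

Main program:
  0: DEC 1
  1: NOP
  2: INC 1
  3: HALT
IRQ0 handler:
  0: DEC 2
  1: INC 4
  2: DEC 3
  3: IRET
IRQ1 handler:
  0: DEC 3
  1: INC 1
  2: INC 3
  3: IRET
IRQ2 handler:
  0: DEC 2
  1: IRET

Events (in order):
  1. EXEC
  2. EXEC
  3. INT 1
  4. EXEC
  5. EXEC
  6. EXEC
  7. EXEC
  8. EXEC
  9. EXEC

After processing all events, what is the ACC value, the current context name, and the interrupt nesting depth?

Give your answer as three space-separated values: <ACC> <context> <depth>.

Answer: 1 MAIN 0

Derivation:
Event 1 (EXEC): [MAIN] PC=0: DEC 1 -> ACC=-1
Event 2 (EXEC): [MAIN] PC=1: NOP
Event 3 (INT 1): INT 1 arrives: push (MAIN, PC=2), enter IRQ1 at PC=0 (depth now 1)
Event 4 (EXEC): [IRQ1] PC=0: DEC 3 -> ACC=-4
Event 5 (EXEC): [IRQ1] PC=1: INC 1 -> ACC=-3
Event 6 (EXEC): [IRQ1] PC=2: INC 3 -> ACC=0
Event 7 (EXEC): [IRQ1] PC=3: IRET -> resume MAIN at PC=2 (depth now 0)
Event 8 (EXEC): [MAIN] PC=2: INC 1 -> ACC=1
Event 9 (EXEC): [MAIN] PC=3: HALT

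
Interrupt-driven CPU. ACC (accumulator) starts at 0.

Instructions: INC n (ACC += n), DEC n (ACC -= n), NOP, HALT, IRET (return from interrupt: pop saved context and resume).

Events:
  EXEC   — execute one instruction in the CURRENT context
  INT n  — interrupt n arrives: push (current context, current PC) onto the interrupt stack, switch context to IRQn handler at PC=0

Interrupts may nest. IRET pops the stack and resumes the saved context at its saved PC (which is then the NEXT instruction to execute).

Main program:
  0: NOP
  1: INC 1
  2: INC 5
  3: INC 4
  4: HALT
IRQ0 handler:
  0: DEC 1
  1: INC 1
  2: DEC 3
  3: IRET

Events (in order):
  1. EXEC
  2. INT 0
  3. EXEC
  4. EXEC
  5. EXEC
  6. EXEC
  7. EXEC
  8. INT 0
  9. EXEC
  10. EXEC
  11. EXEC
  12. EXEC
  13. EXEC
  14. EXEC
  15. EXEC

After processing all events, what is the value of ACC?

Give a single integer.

Answer: 4

Derivation:
Event 1 (EXEC): [MAIN] PC=0: NOP
Event 2 (INT 0): INT 0 arrives: push (MAIN, PC=1), enter IRQ0 at PC=0 (depth now 1)
Event 3 (EXEC): [IRQ0] PC=0: DEC 1 -> ACC=-1
Event 4 (EXEC): [IRQ0] PC=1: INC 1 -> ACC=0
Event 5 (EXEC): [IRQ0] PC=2: DEC 3 -> ACC=-3
Event 6 (EXEC): [IRQ0] PC=3: IRET -> resume MAIN at PC=1 (depth now 0)
Event 7 (EXEC): [MAIN] PC=1: INC 1 -> ACC=-2
Event 8 (INT 0): INT 0 arrives: push (MAIN, PC=2), enter IRQ0 at PC=0 (depth now 1)
Event 9 (EXEC): [IRQ0] PC=0: DEC 1 -> ACC=-3
Event 10 (EXEC): [IRQ0] PC=1: INC 1 -> ACC=-2
Event 11 (EXEC): [IRQ0] PC=2: DEC 3 -> ACC=-5
Event 12 (EXEC): [IRQ0] PC=3: IRET -> resume MAIN at PC=2 (depth now 0)
Event 13 (EXEC): [MAIN] PC=2: INC 5 -> ACC=0
Event 14 (EXEC): [MAIN] PC=3: INC 4 -> ACC=4
Event 15 (EXEC): [MAIN] PC=4: HALT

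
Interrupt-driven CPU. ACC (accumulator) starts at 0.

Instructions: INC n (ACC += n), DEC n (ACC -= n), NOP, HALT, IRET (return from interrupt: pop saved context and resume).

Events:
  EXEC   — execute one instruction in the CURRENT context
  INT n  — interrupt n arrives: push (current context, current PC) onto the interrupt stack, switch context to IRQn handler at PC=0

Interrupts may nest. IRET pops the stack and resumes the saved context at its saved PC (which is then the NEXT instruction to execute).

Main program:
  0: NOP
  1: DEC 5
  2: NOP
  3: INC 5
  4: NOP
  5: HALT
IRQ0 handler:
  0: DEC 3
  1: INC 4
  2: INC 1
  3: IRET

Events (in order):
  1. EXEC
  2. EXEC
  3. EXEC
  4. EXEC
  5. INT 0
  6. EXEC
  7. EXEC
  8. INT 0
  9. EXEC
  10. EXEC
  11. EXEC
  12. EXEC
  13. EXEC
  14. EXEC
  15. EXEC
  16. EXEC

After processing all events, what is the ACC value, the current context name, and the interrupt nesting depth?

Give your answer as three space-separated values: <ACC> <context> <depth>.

Event 1 (EXEC): [MAIN] PC=0: NOP
Event 2 (EXEC): [MAIN] PC=1: DEC 5 -> ACC=-5
Event 3 (EXEC): [MAIN] PC=2: NOP
Event 4 (EXEC): [MAIN] PC=3: INC 5 -> ACC=0
Event 5 (INT 0): INT 0 arrives: push (MAIN, PC=4), enter IRQ0 at PC=0 (depth now 1)
Event 6 (EXEC): [IRQ0] PC=0: DEC 3 -> ACC=-3
Event 7 (EXEC): [IRQ0] PC=1: INC 4 -> ACC=1
Event 8 (INT 0): INT 0 arrives: push (IRQ0, PC=2), enter IRQ0 at PC=0 (depth now 2)
Event 9 (EXEC): [IRQ0] PC=0: DEC 3 -> ACC=-2
Event 10 (EXEC): [IRQ0] PC=1: INC 4 -> ACC=2
Event 11 (EXEC): [IRQ0] PC=2: INC 1 -> ACC=3
Event 12 (EXEC): [IRQ0] PC=3: IRET -> resume IRQ0 at PC=2 (depth now 1)
Event 13 (EXEC): [IRQ0] PC=2: INC 1 -> ACC=4
Event 14 (EXEC): [IRQ0] PC=3: IRET -> resume MAIN at PC=4 (depth now 0)
Event 15 (EXEC): [MAIN] PC=4: NOP
Event 16 (EXEC): [MAIN] PC=5: HALT

Answer: 4 MAIN 0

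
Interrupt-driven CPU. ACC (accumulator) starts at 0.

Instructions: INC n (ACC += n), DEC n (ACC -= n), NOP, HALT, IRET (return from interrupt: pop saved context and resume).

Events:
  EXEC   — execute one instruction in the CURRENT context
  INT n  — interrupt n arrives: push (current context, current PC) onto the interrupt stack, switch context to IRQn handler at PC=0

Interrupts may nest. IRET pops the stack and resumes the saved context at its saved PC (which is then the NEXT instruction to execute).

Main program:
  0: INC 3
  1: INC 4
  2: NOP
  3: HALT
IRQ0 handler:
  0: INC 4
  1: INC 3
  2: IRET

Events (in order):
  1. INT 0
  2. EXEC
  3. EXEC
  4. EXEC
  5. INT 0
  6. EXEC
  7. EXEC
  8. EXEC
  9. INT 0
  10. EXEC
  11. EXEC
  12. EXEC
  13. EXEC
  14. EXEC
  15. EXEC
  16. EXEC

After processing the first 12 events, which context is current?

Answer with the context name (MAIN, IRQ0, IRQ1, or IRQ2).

Event 1 (INT 0): INT 0 arrives: push (MAIN, PC=0), enter IRQ0 at PC=0 (depth now 1)
Event 2 (EXEC): [IRQ0] PC=0: INC 4 -> ACC=4
Event 3 (EXEC): [IRQ0] PC=1: INC 3 -> ACC=7
Event 4 (EXEC): [IRQ0] PC=2: IRET -> resume MAIN at PC=0 (depth now 0)
Event 5 (INT 0): INT 0 arrives: push (MAIN, PC=0), enter IRQ0 at PC=0 (depth now 1)
Event 6 (EXEC): [IRQ0] PC=0: INC 4 -> ACC=11
Event 7 (EXEC): [IRQ0] PC=1: INC 3 -> ACC=14
Event 8 (EXEC): [IRQ0] PC=2: IRET -> resume MAIN at PC=0 (depth now 0)
Event 9 (INT 0): INT 0 arrives: push (MAIN, PC=0), enter IRQ0 at PC=0 (depth now 1)
Event 10 (EXEC): [IRQ0] PC=0: INC 4 -> ACC=18
Event 11 (EXEC): [IRQ0] PC=1: INC 3 -> ACC=21
Event 12 (EXEC): [IRQ0] PC=2: IRET -> resume MAIN at PC=0 (depth now 0)

Answer: MAIN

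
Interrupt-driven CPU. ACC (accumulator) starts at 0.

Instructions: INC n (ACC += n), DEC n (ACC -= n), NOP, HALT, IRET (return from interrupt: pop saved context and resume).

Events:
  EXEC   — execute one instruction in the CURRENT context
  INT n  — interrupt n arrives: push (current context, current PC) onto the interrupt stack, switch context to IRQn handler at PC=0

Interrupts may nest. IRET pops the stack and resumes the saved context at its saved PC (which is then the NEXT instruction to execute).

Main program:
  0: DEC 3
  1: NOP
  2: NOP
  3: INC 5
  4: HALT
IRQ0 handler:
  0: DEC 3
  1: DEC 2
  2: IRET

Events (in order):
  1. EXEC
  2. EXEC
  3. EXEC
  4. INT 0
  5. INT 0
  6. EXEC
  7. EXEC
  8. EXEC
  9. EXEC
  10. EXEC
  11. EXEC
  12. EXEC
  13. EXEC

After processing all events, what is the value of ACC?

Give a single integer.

Event 1 (EXEC): [MAIN] PC=0: DEC 3 -> ACC=-3
Event 2 (EXEC): [MAIN] PC=1: NOP
Event 3 (EXEC): [MAIN] PC=2: NOP
Event 4 (INT 0): INT 0 arrives: push (MAIN, PC=3), enter IRQ0 at PC=0 (depth now 1)
Event 5 (INT 0): INT 0 arrives: push (IRQ0, PC=0), enter IRQ0 at PC=0 (depth now 2)
Event 6 (EXEC): [IRQ0] PC=0: DEC 3 -> ACC=-6
Event 7 (EXEC): [IRQ0] PC=1: DEC 2 -> ACC=-8
Event 8 (EXEC): [IRQ0] PC=2: IRET -> resume IRQ0 at PC=0 (depth now 1)
Event 9 (EXEC): [IRQ0] PC=0: DEC 3 -> ACC=-11
Event 10 (EXEC): [IRQ0] PC=1: DEC 2 -> ACC=-13
Event 11 (EXEC): [IRQ0] PC=2: IRET -> resume MAIN at PC=3 (depth now 0)
Event 12 (EXEC): [MAIN] PC=3: INC 5 -> ACC=-8
Event 13 (EXEC): [MAIN] PC=4: HALT

Answer: -8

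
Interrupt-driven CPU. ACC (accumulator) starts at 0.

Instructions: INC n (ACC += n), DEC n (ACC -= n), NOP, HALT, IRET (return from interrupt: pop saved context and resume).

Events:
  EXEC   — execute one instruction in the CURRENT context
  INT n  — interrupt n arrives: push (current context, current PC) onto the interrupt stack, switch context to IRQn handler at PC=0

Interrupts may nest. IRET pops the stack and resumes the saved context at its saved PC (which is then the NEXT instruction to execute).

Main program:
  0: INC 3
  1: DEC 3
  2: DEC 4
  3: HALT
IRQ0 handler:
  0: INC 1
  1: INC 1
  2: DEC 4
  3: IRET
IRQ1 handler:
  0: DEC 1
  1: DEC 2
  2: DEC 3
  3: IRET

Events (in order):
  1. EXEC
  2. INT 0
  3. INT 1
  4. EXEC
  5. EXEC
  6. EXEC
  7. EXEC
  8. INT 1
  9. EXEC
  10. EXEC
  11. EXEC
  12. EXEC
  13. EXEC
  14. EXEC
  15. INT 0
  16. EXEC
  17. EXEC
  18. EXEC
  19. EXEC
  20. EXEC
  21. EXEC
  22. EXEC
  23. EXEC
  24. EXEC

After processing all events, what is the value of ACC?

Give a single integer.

Event 1 (EXEC): [MAIN] PC=0: INC 3 -> ACC=3
Event 2 (INT 0): INT 0 arrives: push (MAIN, PC=1), enter IRQ0 at PC=0 (depth now 1)
Event 3 (INT 1): INT 1 arrives: push (IRQ0, PC=0), enter IRQ1 at PC=0 (depth now 2)
Event 4 (EXEC): [IRQ1] PC=0: DEC 1 -> ACC=2
Event 5 (EXEC): [IRQ1] PC=1: DEC 2 -> ACC=0
Event 6 (EXEC): [IRQ1] PC=2: DEC 3 -> ACC=-3
Event 7 (EXEC): [IRQ1] PC=3: IRET -> resume IRQ0 at PC=0 (depth now 1)
Event 8 (INT 1): INT 1 arrives: push (IRQ0, PC=0), enter IRQ1 at PC=0 (depth now 2)
Event 9 (EXEC): [IRQ1] PC=0: DEC 1 -> ACC=-4
Event 10 (EXEC): [IRQ1] PC=1: DEC 2 -> ACC=-6
Event 11 (EXEC): [IRQ1] PC=2: DEC 3 -> ACC=-9
Event 12 (EXEC): [IRQ1] PC=3: IRET -> resume IRQ0 at PC=0 (depth now 1)
Event 13 (EXEC): [IRQ0] PC=0: INC 1 -> ACC=-8
Event 14 (EXEC): [IRQ0] PC=1: INC 1 -> ACC=-7
Event 15 (INT 0): INT 0 arrives: push (IRQ0, PC=2), enter IRQ0 at PC=0 (depth now 2)
Event 16 (EXEC): [IRQ0] PC=0: INC 1 -> ACC=-6
Event 17 (EXEC): [IRQ0] PC=1: INC 1 -> ACC=-5
Event 18 (EXEC): [IRQ0] PC=2: DEC 4 -> ACC=-9
Event 19 (EXEC): [IRQ0] PC=3: IRET -> resume IRQ0 at PC=2 (depth now 1)
Event 20 (EXEC): [IRQ0] PC=2: DEC 4 -> ACC=-13
Event 21 (EXEC): [IRQ0] PC=3: IRET -> resume MAIN at PC=1 (depth now 0)
Event 22 (EXEC): [MAIN] PC=1: DEC 3 -> ACC=-16
Event 23 (EXEC): [MAIN] PC=2: DEC 4 -> ACC=-20
Event 24 (EXEC): [MAIN] PC=3: HALT

Answer: -20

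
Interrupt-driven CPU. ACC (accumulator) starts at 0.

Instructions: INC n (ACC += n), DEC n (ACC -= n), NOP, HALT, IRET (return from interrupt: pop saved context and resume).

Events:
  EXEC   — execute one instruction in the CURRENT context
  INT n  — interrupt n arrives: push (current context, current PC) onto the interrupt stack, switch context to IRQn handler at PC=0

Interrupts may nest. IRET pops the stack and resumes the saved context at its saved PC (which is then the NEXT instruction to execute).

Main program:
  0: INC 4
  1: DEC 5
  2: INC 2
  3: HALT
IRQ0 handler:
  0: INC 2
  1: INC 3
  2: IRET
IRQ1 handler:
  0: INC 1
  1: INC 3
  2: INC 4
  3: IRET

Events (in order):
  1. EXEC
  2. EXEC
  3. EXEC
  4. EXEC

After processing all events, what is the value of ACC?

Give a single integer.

Event 1 (EXEC): [MAIN] PC=0: INC 4 -> ACC=4
Event 2 (EXEC): [MAIN] PC=1: DEC 5 -> ACC=-1
Event 3 (EXEC): [MAIN] PC=2: INC 2 -> ACC=1
Event 4 (EXEC): [MAIN] PC=3: HALT

Answer: 1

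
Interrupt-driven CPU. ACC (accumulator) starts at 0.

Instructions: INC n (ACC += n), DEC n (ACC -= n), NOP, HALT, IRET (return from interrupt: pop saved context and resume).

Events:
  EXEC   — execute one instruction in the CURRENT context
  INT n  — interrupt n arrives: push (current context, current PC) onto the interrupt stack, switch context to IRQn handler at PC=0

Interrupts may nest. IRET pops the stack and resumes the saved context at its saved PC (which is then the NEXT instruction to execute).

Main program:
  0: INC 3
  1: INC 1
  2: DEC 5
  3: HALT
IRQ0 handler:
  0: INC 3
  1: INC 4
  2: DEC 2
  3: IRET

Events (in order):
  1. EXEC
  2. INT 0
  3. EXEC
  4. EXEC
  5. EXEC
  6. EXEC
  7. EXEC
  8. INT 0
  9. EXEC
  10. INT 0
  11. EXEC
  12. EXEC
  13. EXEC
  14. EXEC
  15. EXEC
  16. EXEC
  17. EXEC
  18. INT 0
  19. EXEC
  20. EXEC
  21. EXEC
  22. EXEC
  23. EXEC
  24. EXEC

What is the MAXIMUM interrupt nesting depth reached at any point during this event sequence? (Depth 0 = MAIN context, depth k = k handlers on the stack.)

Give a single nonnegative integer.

Answer: 2

Derivation:
Event 1 (EXEC): [MAIN] PC=0: INC 3 -> ACC=3 [depth=0]
Event 2 (INT 0): INT 0 arrives: push (MAIN, PC=1), enter IRQ0 at PC=0 (depth now 1) [depth=1]
Event 3 (EXEC): [IRQ0] PC=0: INC 3 -> ACC=6 [depth=1]
Event 4 (EXEC): [IRQ0] PC=1: INC 4 -> ACC=10 [depth=1]
Event 5 (EXEC): [IRQ0] PC=2: DEC 2 -> ACC=8 [depth=1]
Event 6 (EXEC): [IRQ0] PC=3: IRET -> resume MAIN at PC=1 (depth now 0) [depth=0]
Event 7 (EXEC): [MAIN] PC=1: INC 1 -> ACC=9 [depth=0]
Event 8 (INT 0): INT 0 arrives: push (MAIN, PC=2), enter IRQ0 at PC=0 (depth now 1) [depth=1]
Event 9 (EXEC): [IRQ0] PC=0: INC 3 -> ACC=12 [depth=1]
Event 10 (INT 0): INT 0 arrives: push (IRQ0, PC=1), enter IRQ0 at PC=0 (depth now 2) [depth=2]
Event 11 (EXEC): [IRQ0] PC=0: INC 3 -> ACC=15 [depth=2]
Event 12 (EXEC): [IRQ0] PC=1: INC 4 -> ACC=19 [depth=2]
Event 13 (EXEC): [IRQ0] PC=2: DEC 2 -> ACC=17 [depth=2]
Event 14 (EXEC): [IRQ0] PC=3: IRET -> resume IRQ0 at PC=1 (depth now 1) [depth=1]
Event 15 (EXEC): [IRQ0] PC=1: INC 4 -> ACC=21 [depth=1]
Event 16 (EXEC): [IRQ0] PC=2: DEC 2 -> ACC=19 [depth=1]
Event 17 (EXEC): [IRQ0] PC=3: IRET -> resume MAIN at PC=2 (depth now 0) [depth=0]
Event 18 (INT 0): INT 0 arrives: push (MAIN, PC=2), enter IRQ0 at PC=0 (depth now 1) [depth=1]
Event 19 (EXEC): [IRQ0] PC=0: INC 3 -> ACC=22 [depth=1]
Event 20 (EXEC): [IRQ0] PC=1: INC 4 -> ACC=26 [depth=1]
Event 21 (EXEC): [IRQ0] PC=2: DEC 2 -> ACC=24 [depth=1]
Event 22 (EXEC): [IRQ0] PC=3: IRET -> resume MAIN at PC=2 (depth now 0) [depth=0]
Event 23 (EXEC): [MAIN] PC=2: DEC 5 -> ACC=19 [depth=0]
Event 24 (EXEC): [MAIN] PC=3: HALT [depth=0]
Max depth observed: 2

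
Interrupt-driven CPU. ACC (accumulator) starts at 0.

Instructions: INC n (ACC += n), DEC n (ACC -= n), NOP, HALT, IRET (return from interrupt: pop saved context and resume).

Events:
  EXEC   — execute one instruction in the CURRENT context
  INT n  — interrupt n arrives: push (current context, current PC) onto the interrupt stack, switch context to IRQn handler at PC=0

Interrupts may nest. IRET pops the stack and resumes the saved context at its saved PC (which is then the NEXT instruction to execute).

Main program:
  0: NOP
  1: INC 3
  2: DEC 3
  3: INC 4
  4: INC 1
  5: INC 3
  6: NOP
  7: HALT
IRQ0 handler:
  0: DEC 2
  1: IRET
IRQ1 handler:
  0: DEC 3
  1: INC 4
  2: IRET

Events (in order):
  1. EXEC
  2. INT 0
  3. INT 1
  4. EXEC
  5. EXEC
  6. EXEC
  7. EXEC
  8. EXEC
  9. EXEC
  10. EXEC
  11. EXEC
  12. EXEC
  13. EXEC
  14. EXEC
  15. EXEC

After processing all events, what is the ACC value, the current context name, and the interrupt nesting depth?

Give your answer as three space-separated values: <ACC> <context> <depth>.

Answer: 7 MAIN 0

Derivation:
Event 1 (EXEC): [MAIN] PC=0: NOP
Event 2 (INT 0): INT 0 arrives: push (MAIN, PC=1), enter IRQ0 at PC=0 (depth now 1)
Event 3 (INT 1): INT 1 arrives: push (IRQ0, PC=0), enter IRQ1 at PC=0 (depth now 2)
Event 4 (EXEC): [IRQ1] PC=0: DEC 3 -> ACC=-3
Event 5 (EXEC): [IRQ1] PC=1: INC 4 -> ACC=1
Event 6 (EXEC): [IRQ1] PC=2: IRET -> resume IRQ0 at PC=0 (depth now 1)
Event 7 (EXEC): [IRQ0] PC=0: DEC 2 -> ACC=-1
Event 8 (EXEC): [IRQ0] PC=1: IRET -> resume MAIN at PC=1 (depth now 0)
Event 9 (EXEC): [MAIN] PC=1: INC 3 -> ACC=2
Event 10 (EXEC): [MAIN] PC=2: DEC 3 -> ACC=-1
Event 11 (EXEC): [MAIN] PC=3: INC 4 -> ACC=3
Event 12 (EXEC): [MAIN] PC=4: INC 1 -> ACC=4
Event 13 (EXEC): [MAIN] PC=5: INC 3 -> ACC=7
Event 14 (EXEC): [MAIN] PC=6: NOP
Event 15 (EXEC): [MAIN] PC=7: HALT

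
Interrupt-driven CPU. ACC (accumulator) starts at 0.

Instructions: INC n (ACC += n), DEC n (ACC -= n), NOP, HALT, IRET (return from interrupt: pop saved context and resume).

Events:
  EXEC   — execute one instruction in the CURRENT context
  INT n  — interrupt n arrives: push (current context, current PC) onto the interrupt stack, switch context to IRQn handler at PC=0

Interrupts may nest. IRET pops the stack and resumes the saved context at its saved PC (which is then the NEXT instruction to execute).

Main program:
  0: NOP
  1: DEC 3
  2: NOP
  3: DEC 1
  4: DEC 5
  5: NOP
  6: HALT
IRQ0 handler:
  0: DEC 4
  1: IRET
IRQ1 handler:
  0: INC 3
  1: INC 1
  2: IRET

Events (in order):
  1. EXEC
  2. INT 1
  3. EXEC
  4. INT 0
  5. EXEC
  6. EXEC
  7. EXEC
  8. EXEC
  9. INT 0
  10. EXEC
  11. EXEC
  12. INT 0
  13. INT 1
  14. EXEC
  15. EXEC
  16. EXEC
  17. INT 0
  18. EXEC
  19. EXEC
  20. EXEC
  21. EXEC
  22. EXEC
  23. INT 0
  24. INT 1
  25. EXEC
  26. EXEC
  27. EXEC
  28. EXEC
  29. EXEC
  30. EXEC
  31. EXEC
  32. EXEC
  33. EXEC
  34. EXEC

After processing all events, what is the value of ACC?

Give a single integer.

Event 1 (EXEC): [MAIN] PC=0: NOP
Event 2 (INT 1): INT 1 arrives: push (MAIN, PC=1), enter IRQ1 at PC=0 (depth now 1)
Event 3 (EXEC): [IRQ1] PC=0: INC 3 -> ACC=3
Event 4 (INT 0): INT 0 arrives: push (IRQ1, PC=1), enter IRQ0 at PC=0 (depth now 2)
Event 5 (EXEC): [IRQ0] PC=0: DEC 4 -> ACC=-1
Event 6 (EXEC): [IRQ0] PC=1: IRET -> resume IRQ1 at PC=1 (depth now 1)
Event 7 (EXEC): [IRQ1] PC=1: INC 1 -> ACC=0
Event 8 (EXEC): [IRQ1] PC=2: IRET -> resume MAIN at PC=1 (depth now 0)
Event 9 (INT 0): INT 0 arrives: push (MAIN, PC=1), enter IRQ0 at PC=0 (depth now 1)
Event 10 (EXEC): [IRQ0] PC=0: DEC 4 -> ACC=-4
Event 11 (EXEC): [IRQ0] PC=1: IRET -> resume MAIN at PC=1 (depth now 0)
Event 12 (INT 0): INT 0 arrives: push (MAIN, PC=1), enter IRQ0 at PC=0 (depth now 1)
Event 13 (INT 1): INT 1 arrives: push (IRQ0, PC=0), enter IRQ1 at PC=0 (depth now 2)
Event 14 (EXEC): [IRQ1] PC=0: INC 3 -> ACC=-1
Event 15 (EXEC): [IRQ1] PC=1: INC 1 -> ACC=0
Event 16 (EXEC): [IRQ1] PC=2: IRET -> resume IRQ0 at PC=0 (depth now 1)
Event 17 (INT 0): INT 0 arrives: push (IRQ0, PC=0), enter IRQ0 at PC=0 (depth now 2)
Event 18 (EXEC): [IRQ0] PC=0: DEC 4 -> ACC=-4
Event 19 (EXEC): [IRQ0] PC=1: IRET -> resume IRQ0 at PC=0 (depth now 1)
Event 20 (EXEC): [IRQ0] PC=0: DEC 4 -> ACC=-8
Event 21 (EXEC): [IRQ0] PC=1: IRET -> resume MAIN at PC=1 (depth now 0)
Event 22 (EXEC): [MAIN] PC=1: DEC 3 -> ACC=-11
Event 23 (INT 0): INT 0 arrives: push (MAIN, PC=2), enter IRQ0 at PC=0 (depth now 1)
Event 24 (INT 1): INT 1 arrives: push (IRQ0, PC=0), enter IRQ1 at PC=0 (depth now 2)
Event 25 (EXEC): [IRQ1] PC=0: INC 3 -> ACC=-8
Event 26 (EXEC): [IRQ1] PC=1: INC 1 -> ACC=-7
Event 27 (EXEC): [IRQ1] PC=2: IRET -> resume IRQ0 at PC=0 (depth now 1)
Event 28 (EXEC): [IRQ0] PC=0: DEC 4 -> ACC=-11
Event 29 (EXEC): [IRQ0] PC=1: IRET -> resume MAIN at PC=2 (depth now 0)
Event 30 (EXEC): [MAIN] PC=2: NOP
Event 31 (EXEC): [MAIN] PC=3: DEC 1 -> ACC=-12
Event 32 (EXEC): [MAIN] PC=4: DEC 5 -> ACC=-17
Event 33 (EXEC): [MAIN] PC=5: NOP
Event 34 (EXEC): [MAIN] PC=6: HALT

Answer: -17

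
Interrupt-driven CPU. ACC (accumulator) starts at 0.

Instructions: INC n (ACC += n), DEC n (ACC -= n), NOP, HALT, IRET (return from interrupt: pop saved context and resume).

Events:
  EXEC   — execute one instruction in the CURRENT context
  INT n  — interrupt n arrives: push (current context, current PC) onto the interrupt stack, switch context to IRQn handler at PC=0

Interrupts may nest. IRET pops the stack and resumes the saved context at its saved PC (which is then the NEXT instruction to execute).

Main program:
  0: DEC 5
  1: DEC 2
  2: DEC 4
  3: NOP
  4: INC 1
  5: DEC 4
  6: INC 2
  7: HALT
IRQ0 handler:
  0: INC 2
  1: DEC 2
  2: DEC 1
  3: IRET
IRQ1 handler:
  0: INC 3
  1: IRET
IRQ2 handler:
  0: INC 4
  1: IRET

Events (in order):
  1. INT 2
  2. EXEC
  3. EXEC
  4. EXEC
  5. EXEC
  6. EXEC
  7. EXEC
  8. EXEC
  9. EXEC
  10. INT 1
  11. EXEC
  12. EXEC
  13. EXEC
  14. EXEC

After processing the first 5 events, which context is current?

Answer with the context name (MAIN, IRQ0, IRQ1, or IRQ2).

Event 1 (INT 2): INT 2 arrives: push (MAIN, PC=0), enter IRQ2 at PC=0 (depth now 1)
Event 2 (EXEC): [IRQ2] PC=0: INC 4 -> ACC=4
Event 3 (EXEC): [IRQ2] PC=1: IRET -> resume MAIN at PC=0 (depth now 0)
Event 4 (EXEC): [MAIN] PC=0: DEC 5 -> ACC=-1
Event 5 (EXEC): [MAIN] PC=1: DEC 2 -> ACC=-3

Answer: MAIN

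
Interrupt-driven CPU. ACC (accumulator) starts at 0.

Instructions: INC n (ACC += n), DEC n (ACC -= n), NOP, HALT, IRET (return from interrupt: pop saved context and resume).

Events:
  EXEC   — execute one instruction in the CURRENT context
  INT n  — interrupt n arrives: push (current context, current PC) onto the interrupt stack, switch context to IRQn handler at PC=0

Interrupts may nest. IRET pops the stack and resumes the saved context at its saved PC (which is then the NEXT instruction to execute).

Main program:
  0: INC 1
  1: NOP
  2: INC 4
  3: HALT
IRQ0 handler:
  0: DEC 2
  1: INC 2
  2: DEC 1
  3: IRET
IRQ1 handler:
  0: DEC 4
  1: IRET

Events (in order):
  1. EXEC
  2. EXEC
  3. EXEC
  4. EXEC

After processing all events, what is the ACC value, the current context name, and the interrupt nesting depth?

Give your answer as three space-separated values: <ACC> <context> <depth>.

Answer: 5 MAIN 0

Derivation:
Event 1 (EXEC): [MAIN] PC=0: INC 1 -> ACC=1
Event 2 (EXEC): [MAIN] PC=1: NOP
Event 3 (EXEC): [MAIN] PC=2: INC 4 -> ACC=5
Event 4 (EXEC): [MAIN] PC=3: HALT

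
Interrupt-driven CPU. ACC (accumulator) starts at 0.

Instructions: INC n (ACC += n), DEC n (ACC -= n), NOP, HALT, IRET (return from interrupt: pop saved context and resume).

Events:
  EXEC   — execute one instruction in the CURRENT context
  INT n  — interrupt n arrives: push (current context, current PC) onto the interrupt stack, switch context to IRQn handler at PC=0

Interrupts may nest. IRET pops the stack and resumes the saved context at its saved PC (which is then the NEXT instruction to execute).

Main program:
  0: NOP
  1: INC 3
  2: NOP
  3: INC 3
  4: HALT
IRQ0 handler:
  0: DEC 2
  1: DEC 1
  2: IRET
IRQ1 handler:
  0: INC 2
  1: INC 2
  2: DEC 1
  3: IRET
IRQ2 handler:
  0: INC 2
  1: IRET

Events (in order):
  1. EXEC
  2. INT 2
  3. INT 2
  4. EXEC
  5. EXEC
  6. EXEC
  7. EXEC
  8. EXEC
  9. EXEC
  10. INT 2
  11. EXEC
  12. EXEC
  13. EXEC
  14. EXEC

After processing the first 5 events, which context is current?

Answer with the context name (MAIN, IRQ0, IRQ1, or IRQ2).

Event 1 (EXEC): [MAIN] PC=0: NOP
Event 2 (INT 2): INT 2 arrives: push (MAIN, PC=1), enter IRQ2 at PC=0 (depth now 1)
Event 3 (INT 2): INT 2 arrives: push (IRQ2, PC=0), enter IRQ2 at PC=0 (depth now 2)
Event 4 (EXEC): [IRQ2] PC=0: INC 2 -> ACC=2
Event 5 (EXEC): [IRQ2] PC=1: IRET -> resume IRQ2 at PC=0 (depth now 1)

Answer: IRQ2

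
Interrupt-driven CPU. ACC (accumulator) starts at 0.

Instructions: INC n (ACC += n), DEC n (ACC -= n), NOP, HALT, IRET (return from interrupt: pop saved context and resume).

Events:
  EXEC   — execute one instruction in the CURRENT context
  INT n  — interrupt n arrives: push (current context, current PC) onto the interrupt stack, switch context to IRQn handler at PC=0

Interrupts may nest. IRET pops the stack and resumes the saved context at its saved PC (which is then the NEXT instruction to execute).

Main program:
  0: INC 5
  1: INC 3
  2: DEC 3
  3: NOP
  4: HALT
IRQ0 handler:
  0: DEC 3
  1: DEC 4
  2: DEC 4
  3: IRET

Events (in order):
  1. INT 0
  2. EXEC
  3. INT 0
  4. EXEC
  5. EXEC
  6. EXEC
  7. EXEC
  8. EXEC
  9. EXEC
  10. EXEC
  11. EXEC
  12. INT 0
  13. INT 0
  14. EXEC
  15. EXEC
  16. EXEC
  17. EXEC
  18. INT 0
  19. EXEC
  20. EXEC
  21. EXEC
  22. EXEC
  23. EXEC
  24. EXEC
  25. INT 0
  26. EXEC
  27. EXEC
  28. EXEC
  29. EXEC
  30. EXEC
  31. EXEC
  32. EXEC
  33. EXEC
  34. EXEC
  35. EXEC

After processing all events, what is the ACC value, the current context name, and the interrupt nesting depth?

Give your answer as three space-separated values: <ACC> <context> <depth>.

Event 1 (INT 0): INT 0 arrives: push (MAIN, PC=0), enter IRQ0 at PC=0 (depth now 1)
Event 2 (EXEC): [IRQ0] PC=0: DEC 3 -> ACC=-3
Event 3 (INT 0): INT 0 arrives: push (IRQ0, PC=1), enter IRQ0 at PC=0 (depth now 2)
Event 4 (EXEC): [IRQ0] PC=0: DEC 3 -> ACC=-6
Event 5 (EXEC): [IRQ0] PC=1: DEC 4 -> ACC=-10
Event 6 (EXEC): [IRQ0] PC=2: DEC 4 -> ACC=-14
Event 7 (EXEC): [IRQ0] PC=3: IRET -> resume IRQ0 at PC=1 (depth now 1)
Event 8 (EXEC): [IRQ0] PC=1: DEC 4 -> ACC=-18
Event 9 (EXEC): [IRQ0] PC=2: DEC 4 -> ACC=-22
Event 10 (EXEC): [IRQ0] PC=3: IRET -> resume MAIN at PC=0 (depth now 0)
Event 11 (EXEC): [MAIN] PC=0: INC 5 -> ACC=-17
Event 12 (INT 0): INT 0 arrives: push (MAIN, PC=1), enter IRQ0 at PC=0 (depth now 1)
Event 13 (INT 0): INT 0 arrives: push (IRQ0, PC=0), enter IRQ0 at PC=0 (depth now 2)
Event 14 (EXEC): [IRQ0] PC=0: DEC 3 -> ACC=-20
Event 15 (EXEC): [IRQ0] PC=1: DEC 4 -> ACC=-24
Event 16 (EXEC): [IRQ0] PC=2: DEC 4 -> ACC=-28
Event 17 (EXEC): [IRQ0] PC=3: IRET -> resume IRQ0 at PC=0 (depth now 1)
Event 18 (INT 0): INT 0 arrives: push (IRQ0, PC=0), enter IRQ0 at PC=0 (depth now 2)
Event 19 (EXEC): [IRQ0] PC=0: DEC 3 -> ACC=-31
Event 20 (EXEC): [IRQ0] PC=1: DEC 4 -> ACC=-35
Event 21 (EXEC): [IRQ0] PC=2: DEC 4 -> ACC=-39
Event 22 (EXEC): [IRQ0] PC=3: IRET -> resume IRQ0 at PC=0 (depth now 1)
Event 23 (EXEC): [IRQ0] PC=0: DEC 3 -> ACC=-42
Event 24 (EXEC): [IRQ0] PC=1: DEC 4 -> ACC=-46
Event 25 (INT 0): INT 0 arrives: push (IRQ0, PC=2), enter IRQ0 at PC=0 (depth now 2)
Event 26 (EXEC): [IRQ0] PC=0: DEC 3 -> ACC=-49
Event 27 (EXEC): [IRQ0] PC=1: DEC 4 -> ACC=-53
Event 28 (EXEC): [IRQ0] PC=2: DEC 4 -> ACC=-57
Event 29 (EXEC): [IRQ0] PC=3: IRET -> resume IRQ0 at PC=2 (depth now 1)
Event 30 (EXEC): [IRQ0] PC=2: DEC 4 -> ACC=-61
Event 31 (EXEC): [IRQ0] PC=3: IRET -> resume MAIN at PC=1 (depth now 0)
Event 32 (EXEC): [MAIN] PC=1: INC 3 -> ACC=-58
Event 33 (EXEC): [MAIN] PC=2: DEC 3 -> ACC=-61
Event 34 (EXEC): [MAIN] PC=3: NOP
Event 35 (EXEC): [MAIN] PC=4: HALT

Answer: -61 MAIN 0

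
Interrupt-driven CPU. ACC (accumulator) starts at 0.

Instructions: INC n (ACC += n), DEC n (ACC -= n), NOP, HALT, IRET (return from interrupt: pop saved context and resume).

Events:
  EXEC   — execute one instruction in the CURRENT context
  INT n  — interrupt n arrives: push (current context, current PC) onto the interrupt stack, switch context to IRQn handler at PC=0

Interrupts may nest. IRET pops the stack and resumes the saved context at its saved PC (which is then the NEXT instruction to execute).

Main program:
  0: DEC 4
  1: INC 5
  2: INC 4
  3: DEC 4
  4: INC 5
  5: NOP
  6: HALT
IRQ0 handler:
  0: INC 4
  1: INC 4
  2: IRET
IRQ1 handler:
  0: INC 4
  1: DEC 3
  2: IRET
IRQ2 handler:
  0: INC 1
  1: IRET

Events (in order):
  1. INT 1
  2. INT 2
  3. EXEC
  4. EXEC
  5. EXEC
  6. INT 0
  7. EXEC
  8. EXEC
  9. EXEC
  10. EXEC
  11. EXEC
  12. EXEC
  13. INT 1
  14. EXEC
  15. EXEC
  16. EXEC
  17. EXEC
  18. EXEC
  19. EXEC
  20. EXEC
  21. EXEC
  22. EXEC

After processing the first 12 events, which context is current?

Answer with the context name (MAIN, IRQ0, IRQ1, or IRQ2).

Answer: MAIN

Derivation:
Event 1 (INT 1): INT 1 arrives: push (MAIN, PC=0), enter IRQ1 at PC=0 (depth now 1)
Event 2 (INT 2): INT 2 arrives: push (IRQ1, PC=0), enter IRQ2 at PC=0 (depth now 2)
Event 3 (EXEC): [IRQ2] PC=0: INC 1 -> ACC=1
Event 4 (EXEC): [IRQ2] PC=1: IRET -> resume IRQ1 at PC=0 (depth now 1)
Event 5 (EXEC): [IRQ1] PC=0: INC 4 -> ACC=5
Event 6 (INT 0): INT 0 arrives: push (IRQ1, PC=1), enter IRQ0 at PC=0 (depth now 2)
Event 7 (EXEC): [IRQ0] PC=0: INC 4 -> ACC=9
Event 8 (EXEC): [IRQ0] PC=1: INC 4 -> ACC=13
Event 9 (EXEC): [IRQ0] PC=2: IRET -> resume IRQ1 at PC=1 (depth now 1)
Event 10 (EXEC): [IRQ1] PC=1: DEC 3 -> ACC=10
Event 11 (EXEC): [IRQ1] PC=2: IRET -> resume MAIN at PC=0 (depth now 0)
Event 12 (EXEC): [MAIN] PC=0: DEC 4 -> ACC=6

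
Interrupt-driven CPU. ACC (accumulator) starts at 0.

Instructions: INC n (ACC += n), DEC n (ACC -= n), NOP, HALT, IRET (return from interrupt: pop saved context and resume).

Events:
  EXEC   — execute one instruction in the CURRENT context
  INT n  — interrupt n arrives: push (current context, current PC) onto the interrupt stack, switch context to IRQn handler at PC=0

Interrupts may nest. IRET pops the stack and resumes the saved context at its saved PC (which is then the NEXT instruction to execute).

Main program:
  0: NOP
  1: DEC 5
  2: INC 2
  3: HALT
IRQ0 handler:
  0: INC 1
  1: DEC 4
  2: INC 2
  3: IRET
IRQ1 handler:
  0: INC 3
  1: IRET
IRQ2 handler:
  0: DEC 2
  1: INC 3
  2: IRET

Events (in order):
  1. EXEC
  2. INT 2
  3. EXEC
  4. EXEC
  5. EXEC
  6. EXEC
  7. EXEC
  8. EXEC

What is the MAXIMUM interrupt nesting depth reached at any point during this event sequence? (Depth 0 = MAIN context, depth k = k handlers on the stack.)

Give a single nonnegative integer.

Event 1 (EXEC): [MAIN] PC=0: NOP [depth=0]
Event 2 (INT 2): INT 2 arrives: push (MAIN, PC=1), enter IRQ2 at PC=0 (depth now 1) [depth=1]
Event 3 (EXEC): [IRQ2] PC=0: DEC 2 -> ACC=-2 [depth=1]
Event 4 (EXEC): [IRQ2] PC=1: INC 3 -> ACC=1 [depth=1]
Event 5 (EXEC): [IRQ2] PC=2: IRET -> resume MAIN at PC=1 (depth now 0) [depth=0]
Event 6 (EXEC): [MAIN] PC=1: DEC 5 -> ACC=-4 [depth=0]
Event 7 (EXEC): [MAIN] PC=2: INC 2 -> ACC=-2 [depth=0]
Event 8 (EXEC): [MAIN] PC=3: HALT [depth=0]
Max depth observed: 1

Answer: 1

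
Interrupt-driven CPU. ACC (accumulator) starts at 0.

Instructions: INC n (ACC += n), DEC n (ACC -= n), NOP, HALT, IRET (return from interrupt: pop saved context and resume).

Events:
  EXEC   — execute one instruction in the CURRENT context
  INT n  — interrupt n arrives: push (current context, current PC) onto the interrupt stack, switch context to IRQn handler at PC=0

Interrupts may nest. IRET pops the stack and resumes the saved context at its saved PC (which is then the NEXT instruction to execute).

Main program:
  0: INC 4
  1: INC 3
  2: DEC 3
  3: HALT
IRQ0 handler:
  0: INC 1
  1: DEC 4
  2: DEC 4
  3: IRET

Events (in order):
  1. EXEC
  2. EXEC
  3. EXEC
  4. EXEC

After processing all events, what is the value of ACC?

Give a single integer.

Answer: 4

Derivation:
Event 1 (EXEC): [MAIN] PC=0: INC 4 -> ACC=4
Event 2 (EXEC): [MAIN] PC=1: INC 3 -> ACC=7
Event 3 (EXEC): [MAIN] PC=2: DEC 3 -> ACC=4
Event 4 (EXEC): [MAIN] PC=3: HALT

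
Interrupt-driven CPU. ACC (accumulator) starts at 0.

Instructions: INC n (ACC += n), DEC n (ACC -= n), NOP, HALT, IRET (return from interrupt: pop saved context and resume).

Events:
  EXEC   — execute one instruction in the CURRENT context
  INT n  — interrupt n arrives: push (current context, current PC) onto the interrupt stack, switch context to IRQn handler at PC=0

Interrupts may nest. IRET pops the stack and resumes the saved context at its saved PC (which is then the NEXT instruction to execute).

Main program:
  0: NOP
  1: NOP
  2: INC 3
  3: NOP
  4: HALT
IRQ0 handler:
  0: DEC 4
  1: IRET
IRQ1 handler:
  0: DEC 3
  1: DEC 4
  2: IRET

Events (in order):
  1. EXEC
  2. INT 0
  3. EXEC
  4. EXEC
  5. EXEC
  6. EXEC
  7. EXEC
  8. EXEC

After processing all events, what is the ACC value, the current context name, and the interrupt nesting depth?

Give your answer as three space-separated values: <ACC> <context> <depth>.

Answer: -1 MAIN 0

Derivation:
Event 1 (EXEC): [MAIN] PC=0: NOP
Event 2 (INT 0): INT 0 arrives: push (MAIN, PC=1), enter IRQ0 at PC=0 (depth now 1)
Event 3 (EXEC): [IRQ0] PC=0: DEC 4 -> ACC=-4
Event 4 (EXEC): [IRQ0] PC=1: IRET -> resume MAIN at PC=1 (depth now 0)
Event 5 (EXEC): [MAIN] PC=1: NOP
Event 6 (EXEC): [MAIN] PC=2: INC 3 -> ACC=-1
Event 7 (EXEC): [MAIN] PC=3: NOP
Event 8 (EXEC): [MAIN] PC=4: HALT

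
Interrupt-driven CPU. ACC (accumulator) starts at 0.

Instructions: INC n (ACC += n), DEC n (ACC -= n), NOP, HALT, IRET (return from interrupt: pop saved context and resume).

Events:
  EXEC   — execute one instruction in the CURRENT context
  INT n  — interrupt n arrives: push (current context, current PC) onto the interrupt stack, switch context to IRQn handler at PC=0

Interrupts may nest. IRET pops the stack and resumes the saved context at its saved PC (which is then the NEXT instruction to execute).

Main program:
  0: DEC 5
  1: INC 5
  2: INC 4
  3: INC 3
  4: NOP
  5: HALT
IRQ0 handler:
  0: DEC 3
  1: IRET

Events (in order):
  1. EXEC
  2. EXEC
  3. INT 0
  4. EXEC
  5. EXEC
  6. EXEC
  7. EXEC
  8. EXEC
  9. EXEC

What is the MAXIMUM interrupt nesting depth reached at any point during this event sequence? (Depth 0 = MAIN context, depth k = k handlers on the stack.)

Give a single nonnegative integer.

Answer: 1

Derivation:
Event 1 (EXEC): [MAIN] PC=0: DEC 5 -> ACC=-5 [depth=0]
Event 2 (EXEC): [MAIN] PC=1: INC 5 -> ACC=0 [depth=0]
Event 3 (INT 0): INT 0 arrives: push (MAIN, PC=2), enter IRQ0 at PC=0 (depth now 1) [depth=1]
Event 4 (EXEC): [IRQ0] PC=0: DEC 3 -> ACC=-3 [depth=1]
Event 5 (EXEC): [IRQ0] PC=1: IRET -> resume MAIN at PC=2 (depth now 0) [depth=0]
Event 6 (EXEC): [MAIN] PC=2: INC 4 -> ACC=1 [depth=0]
Event 7 (EXEC): [MAIN] PC=3: INC 3 -> ACC=4 [depth=0]
Event 8 (EXEC): [MAIN] PC=4: NOP [depth=0]
Event 9 (EXEC): [MAIN] PC=5: HALT [depth=0]
Max depth observed: 1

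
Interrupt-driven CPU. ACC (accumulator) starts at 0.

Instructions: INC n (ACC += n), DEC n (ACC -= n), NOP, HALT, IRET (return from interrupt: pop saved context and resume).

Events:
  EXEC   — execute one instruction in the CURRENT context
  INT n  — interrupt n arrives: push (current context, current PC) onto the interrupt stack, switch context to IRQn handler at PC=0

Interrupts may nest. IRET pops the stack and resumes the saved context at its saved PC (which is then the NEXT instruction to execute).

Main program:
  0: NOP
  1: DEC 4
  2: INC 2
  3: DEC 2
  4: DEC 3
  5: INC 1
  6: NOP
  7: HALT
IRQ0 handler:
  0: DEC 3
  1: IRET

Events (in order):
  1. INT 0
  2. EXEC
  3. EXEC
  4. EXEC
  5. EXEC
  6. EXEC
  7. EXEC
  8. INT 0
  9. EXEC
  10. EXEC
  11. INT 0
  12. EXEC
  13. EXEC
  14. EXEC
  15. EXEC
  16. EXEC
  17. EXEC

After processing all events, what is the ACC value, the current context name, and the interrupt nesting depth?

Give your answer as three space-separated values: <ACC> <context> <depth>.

Event 1 (INT 0): INT 0 arrives: push (MAIN, PC=0), enter IRQ0 at PC=0 (depth now 1)
Event 2 (EXEC): [IRQ0] PC=0: DEC 3 -> ACC=-3
Event 3 (EXEC): [IRQ0] PC=1: IRET -> resume MAIN at PC=0 (depth now 0)
Event 4 (EXEC): [MAIN] PC=0: NOP
Event 5 (EXEC): [MAIN] PC=1: DEC 4 -> ACC=-7
Event 6 (EXEC): [MAIN] PC=2: INC 2 -> ACC=-5
Event 7 (EXEC): [MAIN] PC=3: DEC 2 -> ACC=-7
Event 8 (INT 0): INT 0 arrives: push (MAIN, PC=4), enter IRQ0 at PC=0 (depth now 1)
Event 9 (EXEC): [IRQ0] PC=0: DEC 3 -> ACC=-10
Event 10 (EXEC): [IRQ0] PC=1: IRET -> resume MAIN at PC=4 (depth now 0)
Event 11 (INT 0): INT 0 arrives: push (MAIN, PC=4), enter IRQ0 at PC=0 (depth now 1)
Event 12 (EXEC): [IRQ0] PC=0: DEC 3 -> ACC=-13
Event 13 (EXEC): [IRQ0] PC=1: IRET -> resume MAIN at PC=4 (depth now 0)
Event 14 (EXEC): [MAIN] PC=4: DEC 3 -> ACC=-16
Event 15 (EXEC): [MAIN] PC=5: INC 1 -> ACC=-15
Event 16 (EXEC): [MAIN] PC=6: NOP
Event 17 (EXEC): [MAIN] PC=7: HALT

Answer: -15 MAIN 0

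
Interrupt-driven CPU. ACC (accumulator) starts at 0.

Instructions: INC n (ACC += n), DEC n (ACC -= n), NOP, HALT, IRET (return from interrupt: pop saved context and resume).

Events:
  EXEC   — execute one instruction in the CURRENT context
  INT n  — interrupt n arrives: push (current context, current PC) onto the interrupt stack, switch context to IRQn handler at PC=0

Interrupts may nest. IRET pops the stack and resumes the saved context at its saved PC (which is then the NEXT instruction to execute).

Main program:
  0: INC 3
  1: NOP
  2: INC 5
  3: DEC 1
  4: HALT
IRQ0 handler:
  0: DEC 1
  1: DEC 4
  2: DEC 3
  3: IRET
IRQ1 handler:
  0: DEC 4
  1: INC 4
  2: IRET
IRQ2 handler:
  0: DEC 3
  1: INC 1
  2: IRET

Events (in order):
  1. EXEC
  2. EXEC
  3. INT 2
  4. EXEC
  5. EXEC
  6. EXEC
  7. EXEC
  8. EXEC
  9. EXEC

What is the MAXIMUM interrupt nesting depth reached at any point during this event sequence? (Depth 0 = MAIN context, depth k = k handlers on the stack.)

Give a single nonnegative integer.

Event 1 (EXEC): [MAIN] PC=0: INC 3 -> ACC=3 [depth=0]
Event 2 (EXEC): [MAIN] PC=1: NOP [depth=0]
Event 3 (INT 2): INT 2 arrives: push (MAIN, PC=2), enter IRQ2 at PC=0 (depth now 1) [depth=1]
Event 4 (EXEC): [IRQ2] PC=0: DEC 3 -> ACC=0 [depth=1]
Event 5 (EXEC): [IRQ2] PC=1: INC 1 -> ACC=1 [depth=1]
Event 6 (EXEC): [IRQ2] PC=2: IRET -> resume MAIN at PC=2 (depth now 0) [depth=0]
Event 7 (EXEC): [MAIN] PC=2: INC 5 -> ACC=6 [depth=0]
Event 8 (EXEC): [MAIN] PC=3: DEC 1 -> ACC=5 [depth=0]
Event 9 (EXEC): [MAIN] PC=4: HALT [depth=0]
Max depth observed: 1

Answer: 1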